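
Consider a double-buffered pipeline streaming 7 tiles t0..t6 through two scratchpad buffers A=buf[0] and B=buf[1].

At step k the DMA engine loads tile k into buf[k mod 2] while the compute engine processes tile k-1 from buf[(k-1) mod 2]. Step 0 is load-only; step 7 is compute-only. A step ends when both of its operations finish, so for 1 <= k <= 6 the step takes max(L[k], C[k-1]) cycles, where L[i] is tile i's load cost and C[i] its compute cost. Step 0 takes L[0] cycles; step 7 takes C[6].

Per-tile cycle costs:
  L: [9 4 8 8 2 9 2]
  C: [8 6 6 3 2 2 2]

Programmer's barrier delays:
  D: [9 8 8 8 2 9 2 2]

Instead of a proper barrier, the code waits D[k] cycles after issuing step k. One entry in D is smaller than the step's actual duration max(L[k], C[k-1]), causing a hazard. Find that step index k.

k=0 barrier L[0]=9→9c, D[0]=9 ok
k=1 barrier max(L[1]=4,C[0]=8)→8c, D[1]=8 ok
k=2 barrier max(L[2]=8,C[1]=6)→8c, D[2]=8 ok
k=3 barrier max(L[3]=8,C[2]=6)→8c, D[3]=8 ok
k=4 barrier max(L[4]=2,C[3]=3)→3c, D[4]=2 SHORT
k=5 barrier max(L[5]=9,C[4]=2)→9c, D[5]=9 ok
k=6 barrier max(L[6]=2,C[5]=2)→2c, D[6]=2 ok
k=7 barrier C[6]=2→2c, D[7]=2 ok

hazard at step 4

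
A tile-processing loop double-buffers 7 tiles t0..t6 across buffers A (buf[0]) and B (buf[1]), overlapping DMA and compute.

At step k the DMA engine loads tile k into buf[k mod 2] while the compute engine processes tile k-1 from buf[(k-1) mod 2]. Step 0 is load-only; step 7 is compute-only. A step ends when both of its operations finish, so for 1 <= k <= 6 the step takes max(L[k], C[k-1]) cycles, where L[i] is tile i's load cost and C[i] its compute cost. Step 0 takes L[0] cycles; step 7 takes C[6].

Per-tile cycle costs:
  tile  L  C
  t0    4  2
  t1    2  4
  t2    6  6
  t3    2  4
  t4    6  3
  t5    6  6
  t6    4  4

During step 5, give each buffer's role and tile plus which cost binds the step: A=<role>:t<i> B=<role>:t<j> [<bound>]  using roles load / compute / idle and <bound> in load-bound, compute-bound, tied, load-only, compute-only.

step 5: A=compute:t4 B=load:t5 [load-bound]

[0] DMA t0→A (4c) ∥ CU idle ⇒ 4c, clock 4
[1] DMA t1→B (2c) ∥ CU A:t0 (2c) ⇒ 2c, clock 6
[2] DMA t2→A (6c) ∥ CU B:t1 (4c) ⇒ 6c, clock 12
[3] DMA t3→B (2c) ∥ CU A:t2 (6c) ⇒ 6c, clock 18
[4] DMA t4→A (6c) ∥ CU B:t3 (4c) ⇒ 6c, clock 24
[5] DMA t5→B (6c) ∥ CU A:t4 (3c) ⇒ 6c, clock 30
[6] DMA t6→A (4c) ∥ CU B:t5 (6c) ⇒ 6c, clock 36
[7] DMA idle ∥ CU A:t6 (4c) ⇒ 4c, clock 40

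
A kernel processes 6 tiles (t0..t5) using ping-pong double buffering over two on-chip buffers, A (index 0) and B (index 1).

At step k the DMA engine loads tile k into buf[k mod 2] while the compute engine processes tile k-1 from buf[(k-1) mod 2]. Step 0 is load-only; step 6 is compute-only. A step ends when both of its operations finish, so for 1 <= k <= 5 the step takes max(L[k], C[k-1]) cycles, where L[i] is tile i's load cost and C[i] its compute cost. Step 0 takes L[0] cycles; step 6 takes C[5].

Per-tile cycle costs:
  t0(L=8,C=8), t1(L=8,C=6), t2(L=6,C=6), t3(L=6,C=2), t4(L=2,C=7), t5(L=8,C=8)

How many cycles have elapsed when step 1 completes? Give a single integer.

  0. 8=8c; end=8; A:t0 B:-
  1. max(8,8)=8c; end=16; A:t0 B:t1
  2. max(6,6)=6c; end=22; A:t2 B:t1
  3. max(6,6)=6c; end=28; A:t2 B:t3
  4. max(2,2)=2c; end=30; A:t4 B:t3
  5. max(8,7)=8c; end=38; A:t4 B:t5
  6. 8=8c; end=46; A:t4 B:t5

end_cycle[1] = 16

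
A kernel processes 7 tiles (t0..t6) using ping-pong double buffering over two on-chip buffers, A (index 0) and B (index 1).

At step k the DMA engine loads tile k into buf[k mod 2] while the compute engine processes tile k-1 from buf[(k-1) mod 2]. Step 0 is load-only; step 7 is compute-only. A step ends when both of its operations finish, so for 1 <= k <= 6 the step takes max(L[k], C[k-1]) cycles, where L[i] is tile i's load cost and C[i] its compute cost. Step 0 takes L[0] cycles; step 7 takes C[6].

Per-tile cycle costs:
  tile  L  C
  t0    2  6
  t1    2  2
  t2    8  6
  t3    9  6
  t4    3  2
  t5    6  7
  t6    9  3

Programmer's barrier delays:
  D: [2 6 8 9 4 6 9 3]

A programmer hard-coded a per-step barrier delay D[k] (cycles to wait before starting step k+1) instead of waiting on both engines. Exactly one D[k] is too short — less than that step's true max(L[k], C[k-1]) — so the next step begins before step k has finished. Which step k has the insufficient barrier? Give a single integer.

hazard at step 4

step 0: need L[0]=2 = 2; D[0]=2 ok
step 1: need max(L[1]=2,C[0]=6) = 6; D[1]=6 ok
step 2: need max(L[2]=8,C[1]=2) = 8; D[2]=8 ok
step 3: need max(L[3]=9,C[2]=6) = 9; D[3]=9 ok
step 4: need max(L[4]=3,C[3]=6) = 6; D[4]=4 SHORT
step 5: need max(L[5]=6,C[4]=2) = 6; D[5]=6 ok
step 6: need max(L[6]=9,C[5]=7) = 9; D[6]=9 ok
step 7: need C[6]=3 = 3; D[7]=3 ok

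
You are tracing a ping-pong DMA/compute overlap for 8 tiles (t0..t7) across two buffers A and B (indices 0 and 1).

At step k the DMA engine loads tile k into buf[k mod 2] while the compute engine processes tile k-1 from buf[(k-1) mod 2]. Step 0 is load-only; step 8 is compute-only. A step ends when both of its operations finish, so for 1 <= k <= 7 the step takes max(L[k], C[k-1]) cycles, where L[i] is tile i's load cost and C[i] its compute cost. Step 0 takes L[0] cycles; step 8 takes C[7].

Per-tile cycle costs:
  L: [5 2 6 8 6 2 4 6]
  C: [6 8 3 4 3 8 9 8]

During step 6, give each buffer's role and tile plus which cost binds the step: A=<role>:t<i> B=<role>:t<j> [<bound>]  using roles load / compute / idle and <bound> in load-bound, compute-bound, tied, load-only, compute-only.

step 6: A=load:t6 B=compute:t5 [compute-bound]

k=0 load=t0/5c comp=- wait=5 total=5
k=1 load=t1/2c comp=t0/6c wait=6 total=11
k=2 load=t2/6c comp=t1/8c wait=8 total=19
k=3 load=t3/8c comp=t2/3c wait=8 total=27
k=4 load=t4/6c comp=t3/4c wait=6 total=33
k=5 load=t5/2c comp=t4/3c wait=3 total=36
k=6 load=t6/4c comp=t5/8c wait=8 total=44
k=7 load=t7/6c comp=t6/9c wait=9 total=53
k=8 load=- comp=t7/8c wait=8 total=61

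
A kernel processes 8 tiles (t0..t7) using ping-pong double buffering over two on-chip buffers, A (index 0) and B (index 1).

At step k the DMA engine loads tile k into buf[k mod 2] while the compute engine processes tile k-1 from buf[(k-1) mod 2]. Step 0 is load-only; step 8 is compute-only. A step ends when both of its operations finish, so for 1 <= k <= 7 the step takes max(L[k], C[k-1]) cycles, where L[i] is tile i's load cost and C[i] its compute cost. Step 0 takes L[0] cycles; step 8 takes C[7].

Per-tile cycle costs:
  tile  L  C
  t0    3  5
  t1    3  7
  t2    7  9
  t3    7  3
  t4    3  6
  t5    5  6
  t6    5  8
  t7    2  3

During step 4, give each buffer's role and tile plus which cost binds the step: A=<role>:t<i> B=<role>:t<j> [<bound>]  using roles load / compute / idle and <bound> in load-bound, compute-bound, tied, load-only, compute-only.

step 4: A=load:t4 B=compute:t3 [tied]

  0. 3=3c; end=3; A:t0 B:-
  1. max(3,5)=5c; end=8; A:t0 B:t1
  2. max(7,7)=7c; end=15; A:t2 B:t1
  3. max(7,9)=9c; end=24; A:t2 B:t3
  4. max(3,3)=3c; end=27; A:t4 B:t3
  5. max(5,6)=6c; end=33; A:t4 B:t5
  6. max(5,6)=6c; end=39; A:t6 B:t5
  7. max(2,8)=8c; end=47; A:t6 B:t7
  8. 3=3c; end=50; A:t6 B:t7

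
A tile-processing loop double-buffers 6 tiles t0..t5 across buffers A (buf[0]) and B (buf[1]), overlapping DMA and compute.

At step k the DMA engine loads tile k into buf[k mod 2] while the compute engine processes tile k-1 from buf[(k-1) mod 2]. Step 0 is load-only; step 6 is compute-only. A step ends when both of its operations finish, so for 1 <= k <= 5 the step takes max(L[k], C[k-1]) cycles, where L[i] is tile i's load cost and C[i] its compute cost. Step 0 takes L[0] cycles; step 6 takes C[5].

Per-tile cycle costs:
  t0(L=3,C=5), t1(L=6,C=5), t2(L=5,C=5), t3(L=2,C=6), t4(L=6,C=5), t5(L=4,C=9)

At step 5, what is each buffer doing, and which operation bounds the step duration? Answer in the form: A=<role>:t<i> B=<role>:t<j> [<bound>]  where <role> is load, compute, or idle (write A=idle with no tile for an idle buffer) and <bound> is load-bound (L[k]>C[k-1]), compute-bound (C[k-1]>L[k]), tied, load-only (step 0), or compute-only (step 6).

step 5: A=compute:t4 B=load:t5 [compute-bound]

step 0: L[0]=3 → dur=3, Σ=3 | A=load:t0 B=idle [load-only]
step 1: L[1]=6 C[0]=5 → dur=6, Σ=9 | A=compute:t0 B=load:t1 [load-bound]
step 2: L[2]=5 C[1]=5 → dur=5, Σ=14 | A=load:t2 B=compute:t1 [tied]
step 3: L[3]=2 C[2]=5 → dur=5, Σ=19 | A=compute:t2 B=load:t3 [compute-bound]
step 4: L[4]=6 C[3]=6 → dur=6, Σ=25 | A=load:t4 B=compute:t3 [tied]
step 5: L[5]=4 C[4]=5 → dur=5, Σ=30 | A=compute:t4 B=load:t5 [compute-bound]
step 6: C[5]=9 → dur=9, Σ=39 | A=idle B=compute:t5 [compute-only]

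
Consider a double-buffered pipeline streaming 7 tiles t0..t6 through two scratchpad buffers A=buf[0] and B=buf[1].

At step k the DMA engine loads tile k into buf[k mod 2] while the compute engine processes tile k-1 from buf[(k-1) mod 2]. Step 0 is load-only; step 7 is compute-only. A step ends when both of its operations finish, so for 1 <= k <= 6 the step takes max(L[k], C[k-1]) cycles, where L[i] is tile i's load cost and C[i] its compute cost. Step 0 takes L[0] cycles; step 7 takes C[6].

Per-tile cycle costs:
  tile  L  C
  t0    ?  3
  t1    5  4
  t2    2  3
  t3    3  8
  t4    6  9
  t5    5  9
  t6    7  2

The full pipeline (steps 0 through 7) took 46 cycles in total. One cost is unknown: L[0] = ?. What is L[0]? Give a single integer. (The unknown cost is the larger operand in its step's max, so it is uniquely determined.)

L[0] = 6

step 0 → dur = L[0]=? = L[0]  (unknown; binding)
step 1 → dur = max(L[1]=5, C[0]=3) = 5
step 2 → dur = max(L[2]=2, C[1]=4) = 4
step 3 → dur = max(L[3]=3, C[2]=3) = 3
step 4 → dur = max(L[4]=6, C[3]=8) = 8
step 5 → dur = max(L[5]=5, C[4]=9) = 9
step 6 → dur = max(L[6]=7, C[5]=9) = 9
step 7 → dur = C[6]=2 = 2
sum of known step durations = 40
dur[0] = total - known = 46 - 40 = 6
L[0] is the binding max in step 0, so L[0] = dur[0] = 6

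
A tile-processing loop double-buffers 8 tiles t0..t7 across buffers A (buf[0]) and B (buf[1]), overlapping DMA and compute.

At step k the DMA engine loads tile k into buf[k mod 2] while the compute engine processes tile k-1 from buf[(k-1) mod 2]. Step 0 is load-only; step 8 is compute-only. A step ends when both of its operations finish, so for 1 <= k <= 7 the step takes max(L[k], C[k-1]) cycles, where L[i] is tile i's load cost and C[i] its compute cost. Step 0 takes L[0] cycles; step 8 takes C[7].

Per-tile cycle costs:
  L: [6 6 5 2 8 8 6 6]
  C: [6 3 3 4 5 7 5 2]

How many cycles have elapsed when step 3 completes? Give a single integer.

end_cycle[3] = 20

[0] DMA t0→A (6c) ∥ CU idle ⇒ 6c, clock 6
[1] DMA t1→B (6c) ∥ CU A:t0 (6c) ⇒ 6c, clock 12
[2] DMA t2→A (5c) ∥ CU B:t1 (3c) ⇒ 5c, clock 17
[3] DMA t3→B (2c) ∥ CU A:t2 (3c) ⇒ 3c, clock 20
[4] DMA t4→A (8c) ∥ CU B:t3 (4c) ⇒ 8c, clock 28
[5] DMA t5→B (8c) ∥ CU A:t4 (5c) ⇒ 8c, clock 36
[6] DMA t6→A (6c) ∥ CU B:t5 (7c) ⇒ 7c, clock 43
[7] DMA t7→B (6c) ∥ CU A:t6 (5c) ⇒ 6c, clock 49
[8] DMA idle ∥ CU B:t7 (2c) ⇒ 2c, clock 51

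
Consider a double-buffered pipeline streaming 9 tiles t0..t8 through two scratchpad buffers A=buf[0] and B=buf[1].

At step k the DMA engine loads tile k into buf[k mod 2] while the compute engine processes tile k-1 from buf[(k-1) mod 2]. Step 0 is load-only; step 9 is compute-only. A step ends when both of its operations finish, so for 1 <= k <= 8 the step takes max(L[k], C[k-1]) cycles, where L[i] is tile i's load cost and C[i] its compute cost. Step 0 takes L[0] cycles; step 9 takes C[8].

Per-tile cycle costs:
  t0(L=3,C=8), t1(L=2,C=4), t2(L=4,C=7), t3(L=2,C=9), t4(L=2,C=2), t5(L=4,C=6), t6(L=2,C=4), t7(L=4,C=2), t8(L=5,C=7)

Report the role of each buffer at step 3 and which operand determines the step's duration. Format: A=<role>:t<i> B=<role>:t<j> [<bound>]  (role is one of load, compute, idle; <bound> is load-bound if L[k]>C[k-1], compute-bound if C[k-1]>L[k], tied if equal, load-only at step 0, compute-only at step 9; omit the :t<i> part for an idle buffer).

  0. 3=3c; end=3; A:t0 B:-
  1. max(2,8)=8c; end=11; A:t0 B:t1
  2. max(4,4)=4c; end=15; A:t2 B:t1
  3. max(2,7)=7c; end=22; A:t2 B:t3
  4. max(2,9)=9c; end=31; A:t4 B:t3
  5. max(4,2)=4c; end=35; A:t4 B:t5
  6. max(2,6)=6c; end=41; A:t6 B:t5
  7. max(4,4)=4c; end=45; A:t6 B:t7
  8. max(5,2)=5c; end=50; A:t8 B:t7
  9. 7=7c; end=57; A:t8 B:t7

step 3: A=compute:t2 B=load:t3 [compute-bound]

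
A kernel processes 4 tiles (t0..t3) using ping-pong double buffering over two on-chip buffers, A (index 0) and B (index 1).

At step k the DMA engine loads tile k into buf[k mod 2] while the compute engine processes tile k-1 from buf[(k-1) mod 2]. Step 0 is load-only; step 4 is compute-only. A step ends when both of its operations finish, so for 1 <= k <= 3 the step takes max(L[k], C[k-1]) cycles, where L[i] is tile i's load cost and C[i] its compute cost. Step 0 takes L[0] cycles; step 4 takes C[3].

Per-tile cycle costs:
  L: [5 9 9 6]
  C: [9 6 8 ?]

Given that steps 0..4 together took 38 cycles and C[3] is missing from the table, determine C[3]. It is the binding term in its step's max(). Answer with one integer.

C[3] = 7

step 0 | dur = L[0]=5 = 5
step 1 | dur = max(L[1]=9, C[0]=9) = 9
step 2 | dur = max(L[2]=9, C[1]=6) = 9
step 3 | dur = max(L[3]=6, C[2]=8) = 8
step 4 | dur = C[3]=? = C[3]  (unknown; binding)
sum of known step durations = 31
dur[4] = total - known = 38 - 31 = 7
C[3] is the binding max in step 4, so C[3] = dur[4] = 7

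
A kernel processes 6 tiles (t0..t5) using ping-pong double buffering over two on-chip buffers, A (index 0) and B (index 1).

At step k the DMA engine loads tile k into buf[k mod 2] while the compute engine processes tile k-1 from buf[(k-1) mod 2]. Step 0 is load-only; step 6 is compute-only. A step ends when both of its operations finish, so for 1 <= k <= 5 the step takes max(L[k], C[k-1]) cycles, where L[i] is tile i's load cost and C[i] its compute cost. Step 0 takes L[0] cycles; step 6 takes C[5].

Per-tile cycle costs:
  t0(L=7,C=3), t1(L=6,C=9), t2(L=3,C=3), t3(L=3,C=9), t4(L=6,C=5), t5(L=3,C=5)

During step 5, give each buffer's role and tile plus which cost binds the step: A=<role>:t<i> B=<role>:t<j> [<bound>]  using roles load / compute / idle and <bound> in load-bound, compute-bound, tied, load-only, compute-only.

step 5: A=compute:t4 B=load:t5 [compute-bound]

[0] DMA t0→A (7c) ∥ CU idle ⇒ 7c, clock 7
[1] DMA t1→B (6c) ∥ CU A:t0 (3c) ⇒ 6c, clock 13
[2] DMA t2→A (3c) ∥ CU B:t1 (9c) ⇒ 9c, clock 22
[3] DMA t3→B (3c) ∥ CU A:t2 (3c) ⇒ 3c, clock 25
[4] DMA t4→A (6c) ∥ CU B:t3 (9c) ⇒ 9c, clock 34
[5] DMA t5→B (3c) ∥ CU A:t4 (5c) ⇒ 5c, clock 39
[6] DMA idle ∥ CU B:t5 (5c) ⇒ 5c, clock 44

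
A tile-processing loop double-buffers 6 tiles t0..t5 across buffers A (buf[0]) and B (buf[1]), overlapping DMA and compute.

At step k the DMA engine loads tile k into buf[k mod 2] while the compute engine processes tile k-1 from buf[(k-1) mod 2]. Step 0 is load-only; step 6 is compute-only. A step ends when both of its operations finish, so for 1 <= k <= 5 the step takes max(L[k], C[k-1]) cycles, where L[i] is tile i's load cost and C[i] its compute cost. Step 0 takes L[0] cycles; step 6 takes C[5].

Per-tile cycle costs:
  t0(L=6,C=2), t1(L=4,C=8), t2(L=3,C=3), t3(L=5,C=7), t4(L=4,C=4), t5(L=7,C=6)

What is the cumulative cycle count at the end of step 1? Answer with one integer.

k=0 load=t0/6c comp=- wait=6 total=6
k=1 load=t1/4c comp=t0/2c wait=4 total=10
k=2 load=t2/3c comp=t1/8c wait=8 total=18
k=3 load=t3/5c comp=t2/3c wait=5 total=23
k=4 load=t4/4c comp=t3/7c wait=7 total=30
k=5 load=t5/7c comp=t4/4c wait=7 total=37
k=6 load=- comp=t5/6c wait=6 total=43

end_cycle[1] = 10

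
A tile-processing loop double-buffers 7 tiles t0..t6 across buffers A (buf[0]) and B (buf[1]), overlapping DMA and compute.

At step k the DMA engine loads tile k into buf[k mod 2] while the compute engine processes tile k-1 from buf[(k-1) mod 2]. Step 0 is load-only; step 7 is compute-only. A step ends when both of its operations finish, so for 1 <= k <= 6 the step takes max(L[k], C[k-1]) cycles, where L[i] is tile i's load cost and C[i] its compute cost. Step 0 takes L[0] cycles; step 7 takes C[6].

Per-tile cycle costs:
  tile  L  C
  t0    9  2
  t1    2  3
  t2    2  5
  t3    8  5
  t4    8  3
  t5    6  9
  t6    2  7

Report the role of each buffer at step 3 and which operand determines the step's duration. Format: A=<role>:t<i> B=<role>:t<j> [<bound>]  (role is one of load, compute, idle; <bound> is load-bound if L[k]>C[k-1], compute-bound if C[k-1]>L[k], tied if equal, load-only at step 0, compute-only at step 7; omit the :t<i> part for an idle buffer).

[0] DMA t0→A (9c) ∥ CU idle ⇒ 9c, clock 9
[1] DMA t1→B (2c) ∥ CU A:t0 (2c) ⇒ 2c, clock 11
[2] DMA t2→A (2c) ∥ CU B:t1 (3c) ⇒ 3c, clock 14
[3] DMA t3→B (8c) ∥ CU A:t2 (5c) ⇒ 8c, clock 22
[4] DMA t4→A (8c) ∥ CU B:t3 (5c) ⇒ 8c, clock 30
[5] DMA t5→B (6c) ∥ CU A:t4 (3c) ⇒ 6c, clock 36
[6] DMA t6→A (2c) ∥ CU B:t5 (9c) ⇒ 9c, clock 45
[7] DMA idle ∥ CU A:t6 (7c) ⇒ 7c, clock 52

step 3: A=compute:t2 B=load:t3 [load-bound]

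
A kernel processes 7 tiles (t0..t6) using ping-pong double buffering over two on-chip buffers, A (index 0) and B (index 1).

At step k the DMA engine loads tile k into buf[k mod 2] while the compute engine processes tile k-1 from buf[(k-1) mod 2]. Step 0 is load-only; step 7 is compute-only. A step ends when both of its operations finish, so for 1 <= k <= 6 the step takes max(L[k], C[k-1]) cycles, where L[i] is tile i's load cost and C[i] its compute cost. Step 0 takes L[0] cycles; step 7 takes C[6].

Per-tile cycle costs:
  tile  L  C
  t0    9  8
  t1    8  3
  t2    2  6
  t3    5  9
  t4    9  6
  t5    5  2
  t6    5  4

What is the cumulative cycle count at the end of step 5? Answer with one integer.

k=0 load=t0/9c comp=- wait=9 total=9
k=1 load=t1/8c comp=t0/8c wait=8 total=17
k=2 load=t2/2c comp=t1/3c wait=3 total=20
k=3 load=t3/5c comp=t2/6c wait=6 total=26
k=4 load=t4/9c comp=t3/9c wait=9 total=35
k=5 load=t5/5c comp=t4/6c wait=6 total=41
k=6 load=t6/5c comp=t5/2c wait=5 total=46
k=7 load=- comp=t6/4c wait=4 total=50

end_cycle[5] = 41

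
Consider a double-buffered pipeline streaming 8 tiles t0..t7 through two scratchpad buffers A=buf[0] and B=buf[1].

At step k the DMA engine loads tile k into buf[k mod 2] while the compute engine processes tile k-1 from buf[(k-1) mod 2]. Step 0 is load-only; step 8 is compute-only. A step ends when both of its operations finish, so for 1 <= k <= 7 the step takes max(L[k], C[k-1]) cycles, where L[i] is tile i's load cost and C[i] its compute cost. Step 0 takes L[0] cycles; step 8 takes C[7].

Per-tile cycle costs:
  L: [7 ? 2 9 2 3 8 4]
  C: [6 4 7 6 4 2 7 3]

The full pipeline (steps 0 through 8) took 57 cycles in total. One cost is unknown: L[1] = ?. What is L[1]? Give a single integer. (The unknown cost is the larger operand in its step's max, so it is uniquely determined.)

L[1] = 9

step 0: dur = L[0]=7 = 7
step 1: dur = max(L[1]=?, C[0]=6) = L[1]  (unknown; binding)
step 2: dur = max(L[2]=2, C[1]=4) = 4
step 3: dur = max(L[3]=9, C[2]=7) = 9
step 4: dur = max(L[4]=2, C[3]=6) = 6
step 5: dur = max(L[5]=3, C[4]=4) = 4
step 6: dur = max(L[6]=8, C[5]=2) = 8
step 7: dur = max(L[7]=4, C[6]=7) = 7
step 8: dur = C[7]=3 = 3
sum of known step durations = 48
dur[1] = total - known = 57 - 48 = 9
L[1] is the binding max in step 1, so L[1] = dur[1] = 9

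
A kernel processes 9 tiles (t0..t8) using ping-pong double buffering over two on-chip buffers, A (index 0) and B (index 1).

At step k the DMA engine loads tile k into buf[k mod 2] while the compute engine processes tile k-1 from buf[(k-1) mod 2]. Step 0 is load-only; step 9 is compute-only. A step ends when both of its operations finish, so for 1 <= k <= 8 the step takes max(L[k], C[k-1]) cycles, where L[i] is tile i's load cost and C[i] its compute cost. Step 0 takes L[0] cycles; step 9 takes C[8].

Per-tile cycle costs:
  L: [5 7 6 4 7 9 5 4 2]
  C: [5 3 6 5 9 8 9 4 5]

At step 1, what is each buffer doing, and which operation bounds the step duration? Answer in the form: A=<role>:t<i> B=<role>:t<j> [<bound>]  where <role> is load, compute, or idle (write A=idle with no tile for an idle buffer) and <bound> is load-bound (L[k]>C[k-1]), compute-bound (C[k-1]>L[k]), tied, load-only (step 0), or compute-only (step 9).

step 1: A=compute:t0 B=load:t1 [load-bound]

step 0: L[0]=5 → dur=5, Σ=5 | A=load:t0 B=idle [load-only]
step 1: L[1]=7 C[0]=5 → dur=7, Σ=12 | A=compute:t0 B=load:t1 [load-bound]
step 2: L[2]=6 C[1]=3 → dur=6, Σ=18 | A=load:t2 B=compute:t1 [load-bound]
step 3: L[3]=4 C[2]=6 → dur=6, Σ=24 | A=compute:t2 B=load:t3 [compute-bound]
step 4: L[4]=7 C[3]=5 → dur=7, Σ=31 | A=load:t4 B=compute:t3 [load-bound]
step 5: L[5]=9 C[4]=9 → dur=9, Σ=40 | A=compute:t4 B=load:t5 [tied]
step 6: L[6]=5 C[5]=8 → dur=8, Σ=48 | A=load:t6 B=compute:t5 [compute-bound]
step 7: L[7]=4 C[6]=9 → dur=9, Σ=57 | A=compute:t6 B=load:t7 [compute-bound]
step 8: L[8]=2 C[7]=4 → dur=4, Σ=61 | A=load:t8 B=compute:t7 [compute-bound]
step 9: C[8]=5 → dur=5, Σ=66 | A=compute:t8 B=idle [compute-only]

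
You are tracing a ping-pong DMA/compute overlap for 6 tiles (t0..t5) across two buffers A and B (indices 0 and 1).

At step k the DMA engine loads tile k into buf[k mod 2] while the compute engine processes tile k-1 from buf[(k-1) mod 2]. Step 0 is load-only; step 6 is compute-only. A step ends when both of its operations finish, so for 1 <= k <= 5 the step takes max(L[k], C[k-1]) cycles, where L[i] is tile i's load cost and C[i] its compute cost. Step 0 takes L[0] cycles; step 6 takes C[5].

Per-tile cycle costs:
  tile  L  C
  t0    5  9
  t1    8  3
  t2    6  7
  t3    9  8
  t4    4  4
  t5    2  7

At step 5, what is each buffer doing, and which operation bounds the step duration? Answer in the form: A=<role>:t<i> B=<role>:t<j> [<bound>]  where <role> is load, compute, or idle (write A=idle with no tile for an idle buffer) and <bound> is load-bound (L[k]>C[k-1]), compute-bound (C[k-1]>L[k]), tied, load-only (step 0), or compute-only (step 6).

  0. 5=5c; end=5; A:t0 B:-
  1. max(8,9)=9c; end=14; A:t0 B:t1
  2. max(6,3)=6c; end=20; A:t2 B:t1
  3. max(9,7)=9c; end=29; A:t2 B:t3
  4. max(4,8)=8c; end=37; A:t4 B:t3
  5. max(2,4)=4c; end=41; A:t4 B:t5
  6. 7=7c; end=48; A:t4 B:t5

step 5: A=compute:t4 B=load:t5 [compute-bound]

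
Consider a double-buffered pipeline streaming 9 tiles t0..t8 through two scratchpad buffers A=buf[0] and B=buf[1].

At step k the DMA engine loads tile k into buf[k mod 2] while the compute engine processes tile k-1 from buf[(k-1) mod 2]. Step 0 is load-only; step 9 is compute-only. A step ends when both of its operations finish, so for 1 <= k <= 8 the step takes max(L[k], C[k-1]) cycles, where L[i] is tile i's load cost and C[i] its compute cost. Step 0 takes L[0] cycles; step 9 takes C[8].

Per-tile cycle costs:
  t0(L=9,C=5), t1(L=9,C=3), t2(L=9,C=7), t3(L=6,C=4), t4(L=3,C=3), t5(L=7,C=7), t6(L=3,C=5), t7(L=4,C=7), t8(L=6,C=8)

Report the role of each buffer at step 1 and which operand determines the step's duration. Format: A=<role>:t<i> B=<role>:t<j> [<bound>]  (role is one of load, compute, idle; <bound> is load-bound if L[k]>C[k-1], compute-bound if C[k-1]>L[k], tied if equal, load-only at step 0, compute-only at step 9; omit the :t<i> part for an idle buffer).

[0] DMA t0→A (9c) ∥ CU idle ⇒ 9c, clock 9
[1] DMA t1→B (9c) ∥ CU A:t0 (5c) ⇒ 9c, clock 18
[2] DMA t2→A (9c) ∥ CU B:t1 (3c) ⇒ 9c, clock 27
[3] DMA t3→B (6c) ∥ CU A:t2 (7c) ⇒ 7c, clock 34
[4] DMA t4→A (3c) ∥ CU B:t3 (4c) ⇒ 4c, clock 38
[5] DMA t5→B (7c) ∥ CU A:t4 (3c) ⇒ 7c, clock 45
[6] DMA t6→A (3c) ∥ CU B:t5 (7c) ⇒ 7c, clock 52
[7] DMA t7→B (4c) ∥ CU A:t6 (5c) ⇒ 5c, clock 57
[8] DMA t8→A (6c) ∥ CU B:t7 (7c) ⇒ 7c, clock 64
[9] DMA idle ∥ CU A:t8 (8c) ⇒ 8c, clock 72

step 1: A=compute:t0 B=load:t1 [load-bound]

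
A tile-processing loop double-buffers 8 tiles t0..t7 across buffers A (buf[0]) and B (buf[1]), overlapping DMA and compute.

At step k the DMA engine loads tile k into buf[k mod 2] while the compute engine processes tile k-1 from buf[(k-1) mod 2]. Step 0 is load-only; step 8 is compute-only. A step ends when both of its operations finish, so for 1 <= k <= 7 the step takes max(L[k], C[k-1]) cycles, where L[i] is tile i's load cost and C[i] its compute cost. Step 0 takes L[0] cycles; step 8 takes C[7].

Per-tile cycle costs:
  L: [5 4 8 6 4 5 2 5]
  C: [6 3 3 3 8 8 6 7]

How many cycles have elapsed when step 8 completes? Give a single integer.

end_cycle[8] = 58

k=0 load=t0/5c comp=- wait=5 total=5
k=1 load=t1/4c comp=t0/6c wait=6 total=11
k=2 load=t2/8c comp=t1/3c wait=8 total=19
k=3 load=t3/6c comp=t2/3c wait=6 total=25
k=4 load=t4/4c comp=t3/3c wait=4 total=29
k=5 load=t5/5c comp=t4/8c wait=8 total=37
k=6 load=t6/2c comp=t5/8c wait=8 total=45
k=7 load=t7/5c comp=t6/6c wait=6 total=51
k=8 load=- comp=t7/7c wait=7 total=58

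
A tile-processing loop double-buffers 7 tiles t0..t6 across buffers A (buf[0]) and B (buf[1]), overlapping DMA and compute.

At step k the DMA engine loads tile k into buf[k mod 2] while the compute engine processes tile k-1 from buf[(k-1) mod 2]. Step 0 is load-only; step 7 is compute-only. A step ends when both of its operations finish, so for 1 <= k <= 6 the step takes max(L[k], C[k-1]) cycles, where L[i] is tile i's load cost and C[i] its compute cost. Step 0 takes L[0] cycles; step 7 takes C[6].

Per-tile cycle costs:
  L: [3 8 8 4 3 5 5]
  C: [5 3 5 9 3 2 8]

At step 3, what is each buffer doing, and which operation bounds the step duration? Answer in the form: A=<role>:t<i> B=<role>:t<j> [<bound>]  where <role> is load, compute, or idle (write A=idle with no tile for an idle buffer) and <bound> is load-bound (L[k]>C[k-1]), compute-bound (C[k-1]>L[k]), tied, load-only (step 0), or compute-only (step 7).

step 3: A=compute:t2 B=load:t3 [compute-bound]

[0] DMA t0→A (3c) ∥ CU idle ⇒ 3c, clock 3
[1] DMA t1→B (8c) ∥ CU A:t0 (5c) ⇒ 8c, clock 11
[2] DMA t2→A (8c) ∥ CU B:t1 (3c) ⇒ 8c, clock 19
[3] DMA t3→B (4c) ∥ CU A:t2 (5c) ⇒ 5c, clock 24
[4] DMA t4→A (3c) ∥ CU B:t3 (9c) ⇒ 9c, clock 33
[5] DMA t5→B (5c) ∥ CU A:t4 (3c) ⇒ 5c, clock 38
[6] DMA t6→A (5c) ∥ CU B:t5 (2c) ⇒ 5c, clock 43
[7] DMA idle ∥ CU A:t6 (8c) ⇒ 8c, clock 51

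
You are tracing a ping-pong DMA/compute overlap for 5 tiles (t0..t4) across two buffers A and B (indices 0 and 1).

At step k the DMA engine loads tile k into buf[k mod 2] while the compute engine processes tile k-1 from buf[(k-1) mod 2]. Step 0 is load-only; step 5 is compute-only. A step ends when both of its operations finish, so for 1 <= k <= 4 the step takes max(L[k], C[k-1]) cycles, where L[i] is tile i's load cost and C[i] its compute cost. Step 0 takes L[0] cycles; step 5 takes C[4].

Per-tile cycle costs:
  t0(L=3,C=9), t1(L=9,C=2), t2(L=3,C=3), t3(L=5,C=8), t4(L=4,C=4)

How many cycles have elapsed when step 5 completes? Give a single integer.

k=0 load=t0/3c comp=- wait=3 total=3
k=1 load=t1/9c comp=t0/9c wait=9 total=12
k=2 load=t2/3c comp=t1/2c wait=3 total=15
k=3 load=t3/5c comp=t2/3c wait=5 total=20
k=4 load=t4/4c comp=t3/8c wait=8 total=28
k=5 load=- comp=t4/4c wait=4 total=32

end_cycle[5] = 32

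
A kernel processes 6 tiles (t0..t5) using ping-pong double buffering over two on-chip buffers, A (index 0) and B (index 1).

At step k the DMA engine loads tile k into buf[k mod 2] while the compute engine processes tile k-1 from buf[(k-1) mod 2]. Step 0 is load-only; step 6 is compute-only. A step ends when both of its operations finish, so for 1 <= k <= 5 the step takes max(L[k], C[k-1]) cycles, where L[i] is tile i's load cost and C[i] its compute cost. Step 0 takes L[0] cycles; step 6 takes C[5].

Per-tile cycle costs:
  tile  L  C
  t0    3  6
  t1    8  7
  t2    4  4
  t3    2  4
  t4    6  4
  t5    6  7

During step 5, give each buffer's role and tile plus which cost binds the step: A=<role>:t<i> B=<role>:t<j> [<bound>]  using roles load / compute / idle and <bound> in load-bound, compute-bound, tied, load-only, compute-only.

step 5: A=compute:t4 B=load:t5 [load-bound]

  0. 3=3c; end=3; A:t0 B:-
  1. max(8,6)=8c; end=11; A:t0 B:t1
  2. max(4,7)=7c; end=18; A:t2 B:t1
  3. max(2,4)=4c; end=22; A:t2 B:t3
  4. max(6,4)=6c; end=28; A:t4 B:t3
  5. max(6,4)=6c; end=34; A:t4 B:t5
  6. 7=7c; end=41; A:t4 B:t5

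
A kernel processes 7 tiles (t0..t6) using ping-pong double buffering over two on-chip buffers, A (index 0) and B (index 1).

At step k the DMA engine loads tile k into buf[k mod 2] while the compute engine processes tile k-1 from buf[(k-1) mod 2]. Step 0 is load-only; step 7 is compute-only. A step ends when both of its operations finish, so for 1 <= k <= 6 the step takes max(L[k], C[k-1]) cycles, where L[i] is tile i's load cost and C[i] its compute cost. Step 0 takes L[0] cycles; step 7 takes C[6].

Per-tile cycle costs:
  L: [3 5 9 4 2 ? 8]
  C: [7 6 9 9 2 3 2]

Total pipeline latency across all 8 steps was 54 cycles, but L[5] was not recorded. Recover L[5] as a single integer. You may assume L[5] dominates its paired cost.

L[5] = 7

step 0 → dur = L[0]=3 = 3
step 1 → dur = max(L[1]=5, C[0]=7) = 7
step 2 → dur = max(L[2]=9, C[1]=6) = 9
step 3 → dur = max(L[3]=4, C[2]=9) = 9
step 4 → dur = max(L[4]=2, C[3]=9) = 9
step 5 → dur = max(L[5]=?, C[4]=2) = L[5]  (unknown; binding)
step 6 → dur = max(L[6]=8, C[5]=3) = 8
step 7 → dur = C[6]=2 = 2
sum of known step durations = 47
dur[5] = total - known = 54 - 47 = 7
L[5] is the binding max in step 5, so L[5] = dur[5] = 7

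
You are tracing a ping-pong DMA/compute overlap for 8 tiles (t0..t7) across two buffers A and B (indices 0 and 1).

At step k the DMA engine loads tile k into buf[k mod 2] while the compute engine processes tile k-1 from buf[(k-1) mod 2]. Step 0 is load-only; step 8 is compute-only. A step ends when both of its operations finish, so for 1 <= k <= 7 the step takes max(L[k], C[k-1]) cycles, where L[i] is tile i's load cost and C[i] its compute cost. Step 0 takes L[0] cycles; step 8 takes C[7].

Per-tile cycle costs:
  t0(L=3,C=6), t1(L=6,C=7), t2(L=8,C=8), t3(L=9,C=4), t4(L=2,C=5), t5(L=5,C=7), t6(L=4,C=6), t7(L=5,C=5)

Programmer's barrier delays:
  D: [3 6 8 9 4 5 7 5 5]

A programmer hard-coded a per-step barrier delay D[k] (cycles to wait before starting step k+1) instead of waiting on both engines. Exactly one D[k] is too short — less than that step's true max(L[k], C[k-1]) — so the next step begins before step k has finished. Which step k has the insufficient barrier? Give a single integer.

hazard at step 7

step 0: need L[0]=3 = 3; D[0]=3 ok
step 1: need max(L[1]=6,C[0]=6) = 6; D[1]=6 ok
step 2: need max(L[2]=8,C[1]=7) = 8; D[2]=8 ok
step 3: need max(L[3]=9,C[2]=8) = 9; D[3]=9 ok
step 4: need max(L[4]=2,C[3]=4) = 4; D[4]=4 ok
step 5: need max(L[5]=5,C[4]=5) = 5; D[5]=5 ok
step 6: need max(L[6]=4,C[5]=7) = 7; D[6]=7 ok
step 7: need max(L[7]=5,C[6]=6) = 6; D[7]=5 SHORT
step 8: need C[7]=5 = 5; D[8]=5 ok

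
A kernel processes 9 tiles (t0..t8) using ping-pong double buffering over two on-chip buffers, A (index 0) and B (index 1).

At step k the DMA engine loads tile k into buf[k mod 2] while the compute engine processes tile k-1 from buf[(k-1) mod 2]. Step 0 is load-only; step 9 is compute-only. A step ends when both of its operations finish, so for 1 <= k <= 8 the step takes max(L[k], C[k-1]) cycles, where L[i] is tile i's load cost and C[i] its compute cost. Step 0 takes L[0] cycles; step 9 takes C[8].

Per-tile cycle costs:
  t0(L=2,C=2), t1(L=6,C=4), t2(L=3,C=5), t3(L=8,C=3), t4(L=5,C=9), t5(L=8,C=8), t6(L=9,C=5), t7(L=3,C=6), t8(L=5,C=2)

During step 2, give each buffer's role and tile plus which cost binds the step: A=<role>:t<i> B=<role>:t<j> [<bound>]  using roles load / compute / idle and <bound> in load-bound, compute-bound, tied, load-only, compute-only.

step 2: A=load:t2 B=compute:t1 [compute-bound]

step 0: L[0]=2 → dur=2, Σ=2 | A=load:t0 B=idle [load-only]
step 1: L[1]=6 C[0]=2 → dur=6, Σ=8 | A=compute:t0 B=load:t1 [load-bound]
step 2: L[2]=3 C[1]=4 → dur=4, Σ=12 | A=load:t2 B=compute:t1 [compute-bound]
step 3: L[3]=8 C[2]=5 → dur=8, Σ=20 | A=compute:t2 B=load:t3 [load-bound]
step 4: L[4]=5 C[3]=3 → dur=5, Σ=25 | A=load:t4 B=compute:t3 [load-bound]
step 5: L[5]=8 C[4]=9 → dur=9, Σ=34 | A=compute:t4 B=load:t5 [compute-bound]
step 6: L[6]=9 C[5]=8 → dur=9, Σ=43 | A=load:t6 B=compute:t5 [load-bound]
step 7: L[7]=3 C[6]=5 → dur=5, Σ=48 | A=compute:t6 B=load:t7 [compute-bound]
step 8: L[8]=5 C[7]=6 → dur=6, Σ=54 | A=load:t8 B=compute:t7 [compute-bound]
step 9: C[8]=2 → dur=2, Σ=56 | A=compute:t8 B=idle [compute-only]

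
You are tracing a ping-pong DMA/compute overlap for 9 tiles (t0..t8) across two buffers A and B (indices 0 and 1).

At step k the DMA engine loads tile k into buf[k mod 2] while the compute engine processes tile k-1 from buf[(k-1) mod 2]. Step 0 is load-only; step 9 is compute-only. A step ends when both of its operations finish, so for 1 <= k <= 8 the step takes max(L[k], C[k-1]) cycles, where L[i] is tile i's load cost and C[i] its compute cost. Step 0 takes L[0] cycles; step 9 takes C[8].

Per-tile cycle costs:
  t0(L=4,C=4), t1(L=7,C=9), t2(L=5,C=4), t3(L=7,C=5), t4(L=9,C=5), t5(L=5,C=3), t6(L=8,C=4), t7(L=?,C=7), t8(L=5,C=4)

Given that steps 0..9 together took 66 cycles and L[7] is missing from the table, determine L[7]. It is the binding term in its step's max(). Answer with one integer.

step 0 = dur = L[0]=4 = 4
step 1 = dur = max(L[1]=7, C[0]=4) = 7
step 2 = dur = max(L[2]=5, C[1]=9) = 9
step 3 = dur = max(L[3]=7, C[2]=4) = 7
step 4 = dur = max(L[4]=9, C[3]=5) = 9
step 5 = dur = max(L[5]=5, C[4]=5) = 5
step 6 = dur = max(L[6]=8, C[5]=3) = 8
step 7 = dur = max(L[7]=?, C[6]=4) = L[7]  (unknown; binding)
step 8 = dur = max(L[8]=5, C[7]=7) = 7
step 9 = dur = C[8]=4 = 4
sum of known step durations = 60
dur[7] = total - known = 66 - 60 = 6
L[7] is the binding max in step 7, so L[7] = dur[7] = 6

L[7] = 6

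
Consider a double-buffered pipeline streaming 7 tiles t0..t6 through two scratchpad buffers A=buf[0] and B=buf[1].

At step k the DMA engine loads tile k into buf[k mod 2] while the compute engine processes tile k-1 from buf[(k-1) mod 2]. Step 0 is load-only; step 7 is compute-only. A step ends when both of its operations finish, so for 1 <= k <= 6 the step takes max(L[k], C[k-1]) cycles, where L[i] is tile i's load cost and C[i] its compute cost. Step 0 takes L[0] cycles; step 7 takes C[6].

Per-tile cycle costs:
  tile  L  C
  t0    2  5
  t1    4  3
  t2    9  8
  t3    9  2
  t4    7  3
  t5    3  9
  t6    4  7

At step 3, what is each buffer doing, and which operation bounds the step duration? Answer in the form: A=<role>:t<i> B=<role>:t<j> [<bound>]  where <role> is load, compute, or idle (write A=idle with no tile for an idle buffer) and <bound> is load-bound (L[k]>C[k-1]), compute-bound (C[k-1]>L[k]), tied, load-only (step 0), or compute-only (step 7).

step 3: A=compute:t2 B=load:t3 [load-bound]

step 0: L[0]=2 → dur=2, Σ=2 | A=load:t0 B=idle [load-only]
step 1: L[1]=4 C[0]=5 → dur=5, Σ=7 | A=compute:t0 B=load:t1 [compute-bound]
step 2: L[2]=9 C[1]=3 → dur=9, Σ=16 | A=load:t2 B=compute:t1 [load-bound]
step 3: L[3]=9 C[2]=8 → dur=9, Σ=25 | A=compute:t2 B=load:t3 [load-bound]
step 4: L[4]=7 C[3]=2 → dur=7, Σ=32 | A=load:t4 B=compute:t3 [load-bound]
step 5: L[5]=3 C[4]=3 → dur=3, Σ=35 | A=compute:t4 B=load:t5 [tied]
step 6: L[6]=4 C[5]=9 → dur=9, Σ=44 | A=load:t6 B=compute:t5 [compute-bound]
step 7: C[6]=7 → dur=7, Σ=51 | A=compute:t6 B=idle [compute-only]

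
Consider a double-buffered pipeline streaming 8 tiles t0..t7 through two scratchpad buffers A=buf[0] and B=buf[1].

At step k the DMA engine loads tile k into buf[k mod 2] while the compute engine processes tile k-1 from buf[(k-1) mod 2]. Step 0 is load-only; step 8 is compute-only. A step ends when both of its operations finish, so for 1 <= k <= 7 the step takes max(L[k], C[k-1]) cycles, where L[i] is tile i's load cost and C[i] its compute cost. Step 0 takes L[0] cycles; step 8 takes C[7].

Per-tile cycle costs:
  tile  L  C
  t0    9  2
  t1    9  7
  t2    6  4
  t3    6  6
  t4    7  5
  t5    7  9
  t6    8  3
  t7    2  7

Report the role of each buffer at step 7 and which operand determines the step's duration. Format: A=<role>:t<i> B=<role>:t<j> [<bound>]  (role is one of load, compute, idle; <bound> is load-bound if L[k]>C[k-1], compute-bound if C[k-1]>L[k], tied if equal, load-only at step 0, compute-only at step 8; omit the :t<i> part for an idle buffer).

step 7: A=compute:t6 B=load:t7 [compute-bound]

  0. 9=9c; end=9; A:t0 B:-
  1. max(9,2)=9c; end=18; A:t0 B:t1
  2. max(6,7)=7c; end=25; A:t2 B:t1
  3. max(6,4)=6c; end=31; A:t2 B:t3
  4. max(7,6)=7c; end=38; A:t4 B:t3
  5. max(7,5)=7c; end=45; A:t4 B:t5
  6. max(8,9)=9c; end=54; A:t6 B:t5
  7. max(2,3)=3c; end=57; A:t6 B:t7
  8. 7=7c; end=64; A:t6 B:t7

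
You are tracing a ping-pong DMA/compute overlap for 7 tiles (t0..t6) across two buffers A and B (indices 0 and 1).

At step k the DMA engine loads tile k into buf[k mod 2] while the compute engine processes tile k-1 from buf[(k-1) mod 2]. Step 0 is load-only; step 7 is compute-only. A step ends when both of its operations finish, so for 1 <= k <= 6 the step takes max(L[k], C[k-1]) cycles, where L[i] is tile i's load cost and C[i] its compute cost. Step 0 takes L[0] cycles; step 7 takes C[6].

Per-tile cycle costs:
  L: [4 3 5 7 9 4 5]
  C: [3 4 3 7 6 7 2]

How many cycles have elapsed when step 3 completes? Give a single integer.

end_cycle[3] = 19

step 0: L[0]=4 → dur=4, Σ=4 | A=load:t0 B=idle [load-only]
step 1: L[1]=3 C[0]=3 → dur=3, Σ=7 | A=compute:t0 B=load:t1 [tied]
step 2: L[2]=5 C[1]=4 → dur=5, Σ=12 | A=load:t2 B=compute:t1 [load-bound]
step 3: L[3]=7 C[2]=3 → dur=7, Σ=19 | A=compute:t2 B=load:t3 [load-bound]
step 4: L[4]=9 C[3]=7 → dur=9, Σ=28 | A=load:t4 B=compute:t3 [load-bound]
step 5: L[5]=4 C[4]=6 → dur=6, Σ=34 | A=compute:t4 B=load:t5 [compute-bound]
step 6: L[6]=5 C[5]=7 → dur=7, Σ=41 | A=load:t6 B=compute:t5 [compute-bound]
step 7: C[6]=2 → dur=2, Σ=43 | A=compute:t6 B=idle [compute-only]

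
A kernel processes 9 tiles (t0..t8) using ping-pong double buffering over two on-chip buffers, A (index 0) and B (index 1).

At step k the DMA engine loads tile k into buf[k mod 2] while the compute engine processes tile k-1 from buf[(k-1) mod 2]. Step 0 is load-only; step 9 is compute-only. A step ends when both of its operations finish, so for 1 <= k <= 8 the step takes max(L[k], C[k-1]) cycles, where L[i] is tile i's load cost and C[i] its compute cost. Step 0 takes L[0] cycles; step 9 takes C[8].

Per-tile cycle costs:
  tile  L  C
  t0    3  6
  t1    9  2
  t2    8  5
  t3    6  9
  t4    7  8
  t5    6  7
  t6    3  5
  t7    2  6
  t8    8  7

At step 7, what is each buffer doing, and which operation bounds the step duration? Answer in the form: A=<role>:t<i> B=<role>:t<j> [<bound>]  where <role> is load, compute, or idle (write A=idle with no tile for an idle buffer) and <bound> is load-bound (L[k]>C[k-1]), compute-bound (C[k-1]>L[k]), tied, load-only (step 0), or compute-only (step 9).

step 7: A=compute:t6 B=load:t7 [compute-bound]

[0] DMA t0→A (3c) ∥ CU idle ⇒ 3c, clock 3
[1] DMA t1→B (9c) ∥ CU A:t0 (6c) ⇒ 9c, clock 12
[2] DMA t2→A (8c) ∥ CU B:t1 (2c) ⇒ 8c, clock 20
[3] DMA t3→B (6c) ∥ CU A:t2 (5c) ⇒ 6c, clock 26
[4] DMA t4→A (7c) ∥ CU B:t3 (9c) ⇒ 9c, clock 35
[5] DMA t5→B (6c) ∥ CU A:t4 (8c) ⇒ 8c, clock 43
[6] DMA t6→A (3c) ∥ CU B:t5 (7c) ⇒ 7c, clock 50
[7] DMA t7→B (2c) ∥ CU A:t6 (5c) ⇒ 5c, clock 55
[8] DMA t8→A (8c) ∥ CU B:t7 (6c) ⇒ 8c, clock 63
[9] DMA idle ∥ CU A:t8 (7c) ⇒ 7c, clock 70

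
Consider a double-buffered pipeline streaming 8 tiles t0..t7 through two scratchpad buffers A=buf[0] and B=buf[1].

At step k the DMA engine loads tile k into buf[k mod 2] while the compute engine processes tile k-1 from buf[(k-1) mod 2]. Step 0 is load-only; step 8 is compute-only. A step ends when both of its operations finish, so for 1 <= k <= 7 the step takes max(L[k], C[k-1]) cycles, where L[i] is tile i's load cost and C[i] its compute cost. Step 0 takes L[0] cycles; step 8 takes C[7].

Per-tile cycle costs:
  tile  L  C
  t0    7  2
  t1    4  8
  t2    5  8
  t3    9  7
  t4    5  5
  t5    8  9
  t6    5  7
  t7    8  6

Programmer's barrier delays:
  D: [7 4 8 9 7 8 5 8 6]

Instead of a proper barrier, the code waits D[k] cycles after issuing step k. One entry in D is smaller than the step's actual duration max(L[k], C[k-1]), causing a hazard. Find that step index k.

step 0: need L[0]=7 = 7; D[0]=7 ok
step 1: need max(L[1]=4,C[0]=2) = 4; D[1]=4 ok
step 2: need max(L[2]=5,C[1]=8) = 8; D[2]=8 ok
step 3: need max(L[3]=9,C[2]=8) = 9; D[3]=9 ok
step 4: need max(L[4]=5,C[3]=7) = 7; D[4]=7 ok
step 5: need max(L[5]=8,C[4]=5) = 8; D[5]=8 ok
step 6: need max(L[6]=5,C[5]=9) = 9; D[6]=5 SHORT
step 7: need max(L[7]=8,C[6]=7) = 8; D[7]=8 ok
step 8: need C[7]=6 = 6; D[8]=6 ok

hazard at step 6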